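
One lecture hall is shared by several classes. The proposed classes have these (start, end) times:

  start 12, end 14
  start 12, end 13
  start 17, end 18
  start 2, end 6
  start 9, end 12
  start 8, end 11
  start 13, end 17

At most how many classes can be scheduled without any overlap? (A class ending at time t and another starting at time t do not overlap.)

Sort by end time and greedily take each interval whose start is ≥ the last chosen end.
By end time: (2,6), (8,11), (9,12), (12,13), (12,14), (13,17), (17,18).
Pick (2,6); next start ≥ 6 → (8,11); next start ≥ 11 → (12,13); next start ≥ 13 → (13,17); next start ≥ 17 → (17,18).
Selected 5 classes.

5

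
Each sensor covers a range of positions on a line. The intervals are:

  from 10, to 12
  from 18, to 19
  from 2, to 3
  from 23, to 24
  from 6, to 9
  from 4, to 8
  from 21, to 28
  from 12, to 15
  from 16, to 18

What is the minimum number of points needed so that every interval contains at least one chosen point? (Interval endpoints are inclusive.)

5

Sort by right endpoint; whenever an interval is uncovered, place a point at its right end.
Sorted: [2,3] [4,8] [6,9] [10,12] [12,15] [16,18] [18,19] [23,24] [21,28]
{[2,3]} hit by 3; {[4,8],[6,9]} hit by 8; {[10,12],[12,15]} hit by 12; {[16,18],[18,19]} hit by 18; {[23,24],[21,28]} hit by 24.
Points: 3, 8, 12, 18, 24 (5 total).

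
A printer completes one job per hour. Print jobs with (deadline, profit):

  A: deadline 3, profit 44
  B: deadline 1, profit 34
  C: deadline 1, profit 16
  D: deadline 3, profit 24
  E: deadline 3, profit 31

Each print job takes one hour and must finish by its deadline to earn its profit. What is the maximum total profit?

Take jobs in profit order; each goes to the latest open slot no later than its deadline.
By profit: A(d3,44), B(d1,34), E(d3,31), D(d3,24), C(d1,16)
A→slot 3; B→slot 1; E→slot 2; D skipped; C skipped.
Profit = 34 + 31 + 44 = 109

109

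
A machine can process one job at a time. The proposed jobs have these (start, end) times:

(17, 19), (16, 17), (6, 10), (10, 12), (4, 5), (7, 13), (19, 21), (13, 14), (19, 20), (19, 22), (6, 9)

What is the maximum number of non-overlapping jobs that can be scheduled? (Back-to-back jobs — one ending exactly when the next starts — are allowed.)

Greedy by earliest finish: after sorting by end time, pick each interval compatible with the last pick.
By end time: (4,5), (6,9), (6,10), (10,12), (7,13), (13,14), (16,17), (17,19), (19,20), (19,21), (19,22).
Pick (4,5); next start ≥ 5 → (6,9); next start ≥ 9 → (10,12); next start ≥ 12 → (13,14); next start ≥ 14 → (16,17); next start ≥ 17 → (17,19); next start ≥ 19 → (19,20).
Selected 7 jobs.

7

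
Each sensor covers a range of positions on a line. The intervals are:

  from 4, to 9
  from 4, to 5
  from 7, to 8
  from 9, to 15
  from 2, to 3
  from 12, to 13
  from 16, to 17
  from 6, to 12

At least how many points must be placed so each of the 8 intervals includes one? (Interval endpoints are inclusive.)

5

Process intervals by earliest right end; each time one isn't hit yet, stab at its right endpoint.
Sorted: [2,3] [4,5] [7,8] [4,9] [6,12] [12,13] [9,15] [16,17]
{[2,3]} hit by 3; {[4,5]} hit by 5; {[7,8],[4,9],[6,12]} hit by 8; {[12,13],[9,15]} hit by 13; {[16,17]} hit by 17.
Points: 3, 5, 8, 13, 17 (5 total).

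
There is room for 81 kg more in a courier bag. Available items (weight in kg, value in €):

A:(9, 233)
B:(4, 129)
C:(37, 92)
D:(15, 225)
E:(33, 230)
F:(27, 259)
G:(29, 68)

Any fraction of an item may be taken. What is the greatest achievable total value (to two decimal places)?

1027.21

Sort by value per unit weight and fill in that order.
Order: B (129/4=32.25) > A (233/9=25.89) > D (225/15=15.00) > F (259/27=9.59) > E (230/33=6.97) > C (92/37=2.49) > G (68/29=2.34)
Fill: take B (4 @ 129) → take A (9 @ 233) → take D (15 @ 225) → take F (27 @ 259) → take 26/33 of E → 181.21; 81/81 used.
Total value = 1027.21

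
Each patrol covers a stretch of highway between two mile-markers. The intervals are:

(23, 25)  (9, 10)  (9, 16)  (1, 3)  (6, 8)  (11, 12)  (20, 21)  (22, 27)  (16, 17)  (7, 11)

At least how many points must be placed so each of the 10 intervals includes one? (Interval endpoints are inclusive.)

Sorted: [1,3] [6,8] [9,10] [7,11] [11,12] [9,16] [16,17] [20,21] [23,25] [22,27]
{[1,3]} hit by 3; {[6,8]} hit by 8; {[9,10],[7,11]} hit by 10; {[11,12],[9,16]} hit by 12; {[16,17]} hit by 17; {[20,21]} hit by 21; {[23,25],[22,27]} hit by 25.
Points: 3, 8, 10, 12, 17, 21, 25 (7 total).

7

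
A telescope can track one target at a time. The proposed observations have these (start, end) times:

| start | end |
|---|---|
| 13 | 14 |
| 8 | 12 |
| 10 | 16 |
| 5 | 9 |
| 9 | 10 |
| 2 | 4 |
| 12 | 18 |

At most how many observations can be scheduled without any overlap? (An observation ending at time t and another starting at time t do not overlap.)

4

Greedy by earliest finish: after sorting by end time, pick each interval compatible with the last pick.
By end time: (2,4), (5,9), (9,10), (8,12), (13,14), (10,16), (12,18).
Pick (2,4); next start ≥ 4 → (5,9); next start ≥ 9 → (9,10); next start ≥ 10 → (13,14).
Selected 4 observations.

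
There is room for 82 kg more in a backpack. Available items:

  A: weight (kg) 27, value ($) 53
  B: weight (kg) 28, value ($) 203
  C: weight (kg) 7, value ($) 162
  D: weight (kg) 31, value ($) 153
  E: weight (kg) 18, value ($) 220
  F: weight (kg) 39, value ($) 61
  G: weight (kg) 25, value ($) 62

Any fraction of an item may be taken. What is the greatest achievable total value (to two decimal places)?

Sort by value per unit weight and fill in that order.
Order: C (162/7=23.14) > E (220/18=12.22) > B (203/28=7.25) > D (153/31=4.94) > G (62/25=2.48) > A (53/27=1.96) > F (61/39=1.56)
Fill: take C (7 @ 162) → take E (18 @ 220) → take B (28 @ 203) → take 29/31 of D → 143.13; 82/82 used.
Total value = 728.13

728.13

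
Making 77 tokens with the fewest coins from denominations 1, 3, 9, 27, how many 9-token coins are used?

Greedy: take as many of the largest coin as possible, then repeat with the remainder.
77 = 2×27 + 2×9 + 1×3 + 2×1
Count of 9: 2

2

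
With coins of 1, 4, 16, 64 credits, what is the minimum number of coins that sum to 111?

111 = 1×64 + 2×16 + 3×4 + 3×1
Total coins = 1 + 2 + 3 + 3 = 9

9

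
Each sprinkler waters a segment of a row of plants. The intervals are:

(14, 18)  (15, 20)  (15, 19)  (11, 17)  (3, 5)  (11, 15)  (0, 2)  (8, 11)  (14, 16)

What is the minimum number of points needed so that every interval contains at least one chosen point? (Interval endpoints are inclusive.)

4

Process intervals by earliest right end; each time one isn't hit yet, stab at its right endpoint.
Sorted: [0,2] [3,5] [8,11] [11,15] [14,16] [11,17] [14,18] [15,19] [15,20]
{[0,2]} hit by 2; {[3,5]} hit by 5; {[8,11],[11,15]} hit by 11; {[14,16],[11,17],[14,18],[15,19],[15,20]} hit by 16.
Points: 2, 5, 11, 16 (4 total).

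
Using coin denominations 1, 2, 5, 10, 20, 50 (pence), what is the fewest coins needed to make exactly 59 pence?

4

Greedy: take as many of the largest coin as possible, then repeat with the remainder.
59 − 1×50→9 − 1×5→4 − 2×2→0
Total coins = 1 + 1 + 2 = 4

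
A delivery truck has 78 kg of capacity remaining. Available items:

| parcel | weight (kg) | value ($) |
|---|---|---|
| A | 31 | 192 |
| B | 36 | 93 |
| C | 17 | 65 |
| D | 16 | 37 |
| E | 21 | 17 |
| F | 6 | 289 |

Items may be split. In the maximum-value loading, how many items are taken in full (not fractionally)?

3

Order: F (289/6=48.17) > A (192/31=6.19) > C (65/17=3.82) > B (93/36=2.58) > D (37/16=2.31) > E (17/21=0.81)
Fill: take F (6 @ 289) → take A (31 @ 192) → take C (17 @ 65) → take 24/36 of B → 62.00; 78/78 used.
3 item(s) taken whole; one partial (take 24/36 of B).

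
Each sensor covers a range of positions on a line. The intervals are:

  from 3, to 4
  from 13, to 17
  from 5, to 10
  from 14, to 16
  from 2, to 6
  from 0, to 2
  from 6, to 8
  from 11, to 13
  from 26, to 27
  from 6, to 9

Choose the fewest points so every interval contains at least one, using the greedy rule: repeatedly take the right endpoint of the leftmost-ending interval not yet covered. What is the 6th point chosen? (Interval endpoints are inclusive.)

27

Process intervals by earliest right end; each time one isn't hit yet, stab at its right endpoint.
By right end: [0,2]  [3,4]  [2,6]  [6,8]  [6,9]  [5,10]  [11,13]  [14,16]  [13,17]  [26,27]
[0,2] uncovered → point at 2; [3,4] uncovered → point at 4; [6,8] uncovered → point at 8; [11,13] uncovered → point at 13; [14,16] uncovered → point at 16; [26,27] uncovered → point at 27.
Points: 2, 4, 8, 13, 16, 27 (6 total).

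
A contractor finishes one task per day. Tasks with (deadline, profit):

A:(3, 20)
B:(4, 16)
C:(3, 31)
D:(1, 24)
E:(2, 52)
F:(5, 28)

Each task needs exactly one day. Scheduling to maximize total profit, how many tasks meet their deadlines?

5

Profit order: E=52 C=31 F=28 D=24 A=20 B=16
Assign: E→slot 2, C→slot 3, F→slot 5, D→slot 1, A skipped, B→slot 4.
Slots: [1:D] [2:E] [3:C] [4:B] [5:F]
5 of 6 scheduled.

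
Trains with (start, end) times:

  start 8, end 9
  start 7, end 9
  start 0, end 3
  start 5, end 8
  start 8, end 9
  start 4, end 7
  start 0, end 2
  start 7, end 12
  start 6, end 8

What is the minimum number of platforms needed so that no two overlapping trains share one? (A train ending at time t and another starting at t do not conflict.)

Events (time:±→running): 0:+→1 0:+→2 2:-→1 3:-→0 4:+→1 5:+→2 6:+→3 7:-→2 7:+→3 7:+→4 … peak 4.

4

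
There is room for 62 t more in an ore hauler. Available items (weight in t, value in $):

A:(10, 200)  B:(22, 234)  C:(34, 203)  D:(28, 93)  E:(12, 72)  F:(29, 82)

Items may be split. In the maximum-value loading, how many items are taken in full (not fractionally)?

Sort by value per unit weight and fill in that order.
Ratios (sorted): A 20.00, B 10.64, E 6.00, C 5.97, D 3.32, F 2.83
take A (10 @ 200); take B (22 @ 234); take E (12 @ 72); take 18/34 of C → 107.47. Capacity used 62/62.
3 item(s) taken whole; one partial (take 18/34 of C).

3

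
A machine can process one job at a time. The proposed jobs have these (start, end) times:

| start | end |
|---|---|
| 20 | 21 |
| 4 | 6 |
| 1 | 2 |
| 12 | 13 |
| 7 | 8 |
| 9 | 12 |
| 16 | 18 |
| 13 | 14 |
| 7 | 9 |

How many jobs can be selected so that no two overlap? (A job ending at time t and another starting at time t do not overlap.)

Order by finish time; keep every interval that doesn't clash with the previous kept one.
By end time: (1,2), (4,6), (7,8), (7,9), (9,12), (12,13), (13,14), (16,18), (20,21).
Pick (1,2); next start ≥ 2 → (4,6); next start ≥ 6 → (7,8); next start ≥ 8 → (9,12); next start ≥ 12 → (12,13); next start ≥ 13 → (13,14); next start ≥ 14 → (16,18); next start ≥ 18 → (20,21).
Selected 8 jobs.

8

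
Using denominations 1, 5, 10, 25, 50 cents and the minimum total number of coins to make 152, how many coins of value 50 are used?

3

152 = 3×50 + 2×1
Count of 50: 3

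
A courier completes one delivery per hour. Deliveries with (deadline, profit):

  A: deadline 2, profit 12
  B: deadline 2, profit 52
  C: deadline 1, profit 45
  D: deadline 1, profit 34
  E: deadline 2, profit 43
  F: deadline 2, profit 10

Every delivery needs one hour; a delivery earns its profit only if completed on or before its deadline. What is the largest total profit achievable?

Sort by profit descending; place each in the latest free slot ≤ its deadline.
By profit: B(d2,52), C(d1,45), E(d2,43), D(d1,34), A(d2,12), F(d2,10)
B→slot 2; C→slot 1; E skipped; D skipped; A skipped; F skipped.
Profit = 45 + 52 = 97

97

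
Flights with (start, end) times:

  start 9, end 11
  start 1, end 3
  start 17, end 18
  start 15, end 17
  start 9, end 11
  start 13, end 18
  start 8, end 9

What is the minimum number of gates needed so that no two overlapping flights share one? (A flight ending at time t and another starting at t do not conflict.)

Count concurrent intervals with a sweep; the peak is the room count.
Events (time:±→running): 1:+→1 3:-→0 8:+→1 9:-→0 9:+→1 9:+→2 … peak 2.

2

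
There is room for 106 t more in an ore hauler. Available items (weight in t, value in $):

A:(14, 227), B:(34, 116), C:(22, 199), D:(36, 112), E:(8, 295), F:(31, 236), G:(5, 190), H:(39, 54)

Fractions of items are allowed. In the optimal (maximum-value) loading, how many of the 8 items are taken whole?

Ratios (sorted): G 38.00, E 36.88, A 16.21, C 9.05, F 7.61, B 3.41, D 3.11, H 1.38
take G (5 @ 190); take E (8 @ 295); take A (14 @ 227); take C (22 @ 199); take F (31 @ 236); take 26/34 of B → 88.71. Capacity used 106/106.
5 item(s) taken whole; one partial (take 26/34 of B).

5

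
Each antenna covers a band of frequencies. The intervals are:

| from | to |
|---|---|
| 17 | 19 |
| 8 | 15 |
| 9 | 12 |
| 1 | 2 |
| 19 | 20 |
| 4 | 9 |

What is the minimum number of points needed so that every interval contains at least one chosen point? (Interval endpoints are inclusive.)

Sort by right endpoint; whenever an interval is uncovered, place a point at its right end.
By right end: [1,2]  [4,9]  [9,12]  [8,15]  [17,19]  [19,20]
[1,2] uncovered → point at 2; [4,9] uncovered → point at 9; [17,19] uncovered → point at 19.
Points: 2, 9, 19 (3 total).

3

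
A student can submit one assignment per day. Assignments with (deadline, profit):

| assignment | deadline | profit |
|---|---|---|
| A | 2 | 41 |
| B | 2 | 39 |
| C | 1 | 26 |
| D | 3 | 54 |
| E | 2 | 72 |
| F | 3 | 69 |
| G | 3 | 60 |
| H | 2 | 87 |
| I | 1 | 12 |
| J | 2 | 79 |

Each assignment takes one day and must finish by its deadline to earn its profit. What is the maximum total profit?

Profit order: H=87 J=79 E=72 F=69 G=60 D=54 A=41 B=39 C=26 I=12
Assign: H→slot 2, J→slot 1, E skipped, F→slot 3, G skipped, D skipped, A skipped, B skipped, C skipped, I skipped.
Slots: [1:J] [2:H] [3:F]
Profit = 79 + 87 + 69 = 235

235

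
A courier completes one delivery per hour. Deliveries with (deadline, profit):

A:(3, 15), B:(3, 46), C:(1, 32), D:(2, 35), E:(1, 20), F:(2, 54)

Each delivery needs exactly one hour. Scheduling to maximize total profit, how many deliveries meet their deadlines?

Take jobs in profit order; each goes to the latest open slot no later than its deadline.
Profit order: F=54 B=46 D=35 C=32 E=20 A=15
Assign: F→slot 2, B→slot 3, D→slot 1, C skipped, E skipped, A skipped.
Slots: [1:D] [2:F] [3:B]
3 of 6 scheduled.

3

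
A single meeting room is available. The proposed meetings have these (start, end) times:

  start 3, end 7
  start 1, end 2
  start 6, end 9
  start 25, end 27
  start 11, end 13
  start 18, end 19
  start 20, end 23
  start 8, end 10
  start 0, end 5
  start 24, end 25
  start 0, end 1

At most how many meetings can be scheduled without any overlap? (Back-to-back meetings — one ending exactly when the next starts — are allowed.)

9

Sort by end time and greedily take each interval whose start is ≥ the last chosen end.
By end time: (0,1), (1,2), (0,5), (3,7), (6,9), (8,10), (11,13), (18,19), (20,23), (24,25), (25,27).
Pick (0,1); next start ≥ 1 → (1,2); next start ≥ 2 → (3,7); next start ≥ 7 → (8,10); next start ≥ 10 → (11,13); next start ≥ 13 → (18,19); next start ≥ 19 → (20,23); next start ≥ 23 → (24,25); next start ≥ 25 → (25,27).
Selected 9 meetings.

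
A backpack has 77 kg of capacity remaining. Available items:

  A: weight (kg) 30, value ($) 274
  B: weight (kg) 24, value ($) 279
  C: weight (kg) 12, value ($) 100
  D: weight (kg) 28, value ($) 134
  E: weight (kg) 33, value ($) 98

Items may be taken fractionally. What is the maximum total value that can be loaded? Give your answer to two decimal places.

705.64

Greedy by value/weight ratio, highest first.
Order: B (279/24=11.62) > A (274/30=9.13) > C (100/12=8.33) > D (134/28=4.79) > E (98/33=2.97)
Fill: take B (24 @ 279) → take A (30 @ 274) → take C (12 @ 100) → take 11/28 of D → 52.64; 77/77 used.
Total value = 705.64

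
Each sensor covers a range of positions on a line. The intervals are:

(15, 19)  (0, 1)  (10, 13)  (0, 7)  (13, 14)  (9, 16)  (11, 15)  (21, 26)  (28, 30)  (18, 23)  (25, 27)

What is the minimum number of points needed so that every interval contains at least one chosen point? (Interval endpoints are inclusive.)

5

Process intervals by earliest right end; each time one isn't hit yet, stab at its right endpoint.
Sorted: [0,1] [0,7] [10,13] [13,14] [11,15] [9,16] [15,19] [18,23] [21,26] [25,27] [28,30]
{[0,1],[0,7]} hit by 1; {[10,13],[13,14],[11,15],[9,16]} hit by 13; {[15,19],[18,23]} hit by 19; {[21,26],[25,27]} hit by 26; {[28,30]} hit by 30.
Points: 1, 13, 19, 26, 30 (5 total).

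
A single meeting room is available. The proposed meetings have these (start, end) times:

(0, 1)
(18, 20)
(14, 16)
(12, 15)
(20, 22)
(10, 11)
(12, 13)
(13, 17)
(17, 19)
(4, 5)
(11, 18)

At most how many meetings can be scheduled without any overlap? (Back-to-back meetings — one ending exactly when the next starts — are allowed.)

7

By end time: (0,1), (4,5), (10,11), (12,13), (12,15), (14,16), (13,17), (11,18), (17,19), (18,20), (20,22).
Pick (0,1); next start ≥ 1 → (4,5); next start ≥ 5 → (10,11); next start ≥ 11 → (12,13); next start ≥ 13 → (14,16); next start ≥ 16 → (17,19); next start ≥ 19 → (20,22).
Selected 7 meetings.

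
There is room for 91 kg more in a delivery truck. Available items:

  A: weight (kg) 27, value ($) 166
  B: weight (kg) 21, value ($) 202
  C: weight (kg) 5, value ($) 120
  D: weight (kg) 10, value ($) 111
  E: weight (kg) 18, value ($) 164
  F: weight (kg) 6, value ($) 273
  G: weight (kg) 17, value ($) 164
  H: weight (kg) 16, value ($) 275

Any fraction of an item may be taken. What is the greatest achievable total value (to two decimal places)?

Sort by value per unit weight and fill in that order.
Ratios (sorted): F 45.50, C 24.00, H 17.19, D 11.10, G 9.65, B 9.62, E 9.11, A 6.15
take F (6 @ 273); take C (5 @ 120); take H (16 @ 275); take D (10 @ 111); take G (17 @ 164); take B (21 @ 202); take 16/18 of E → 145.78. Capacity used 91/91.
Total value = 1290.78

1290.78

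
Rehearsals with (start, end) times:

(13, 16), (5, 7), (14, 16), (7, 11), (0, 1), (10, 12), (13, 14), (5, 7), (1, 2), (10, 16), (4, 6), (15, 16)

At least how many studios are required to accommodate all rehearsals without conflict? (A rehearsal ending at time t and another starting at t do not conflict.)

The answer is the maximum number of intervals overlapping at any instant.
starts: [0, 1, 4, 5, 5, 7, 10, 10, 13, 13, 14, 15]
ends:   [1, 2, 6, 7, 7, 11, 12, 14, 16, 16, 16, 16]
s0→1 e1→0 s1→1 e2→0 s4→1 s5→2 s5→3 e6→2 e7→1 e7→0 s7→1 s10→2 s10→3 e11→2 e12→1 s13→2 s13→3 e14→2 s14→3 s15→4  — peak 4.

4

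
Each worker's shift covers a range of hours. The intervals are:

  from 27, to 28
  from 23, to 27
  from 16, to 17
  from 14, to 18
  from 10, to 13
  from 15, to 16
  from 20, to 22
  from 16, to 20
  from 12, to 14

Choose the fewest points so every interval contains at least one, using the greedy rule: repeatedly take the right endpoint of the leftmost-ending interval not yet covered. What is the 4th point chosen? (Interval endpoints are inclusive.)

27

By right end: [10,13]  [12,14]  [15,16]  [16,17]  [14,18]  [16,20]  [20,22]  [23,27]  [27,28]
[10,13] uncovered → point at 13; [15,16] uncovered → point at 16; [20,22] uncovered → point at 22; [23,27] uncovered → point at 27.
Points: 13, 16, 22, 27 (4 total).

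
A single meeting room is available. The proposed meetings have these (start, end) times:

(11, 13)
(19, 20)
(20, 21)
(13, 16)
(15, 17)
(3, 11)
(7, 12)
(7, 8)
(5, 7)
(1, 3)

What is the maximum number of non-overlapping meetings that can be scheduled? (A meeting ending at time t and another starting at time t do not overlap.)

Sorted by end: (1,3)  (5,7)  (7,8)  (3,11)  (7,12)  (11,13)  (13,16)  (15,17)  (19,20)  (20,21)
take (1,3); take (5,7); take (7,8); take (11,13); take (13,16); take (19,20); take (20,21).
Selected 7 meetings.

7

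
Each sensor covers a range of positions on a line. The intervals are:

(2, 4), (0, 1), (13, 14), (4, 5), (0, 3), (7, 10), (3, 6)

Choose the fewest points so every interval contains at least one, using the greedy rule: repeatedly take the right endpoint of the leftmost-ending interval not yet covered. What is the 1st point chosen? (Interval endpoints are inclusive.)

1

Sort by right endpoint; whenever an interval is uncovered, place a point at its right end.
By right end: [0,1]  [0,3]  [2,4]  [4,5]  [3,6]  [7,10]  [13,14]
[0,1] uncovered → point at 1; [2,4] uncovered → point at 4; [7,10] uncovered → point at 10; [13,14] uncovered → point at 14.
Points: 1, 4, 10, 14 (4 total).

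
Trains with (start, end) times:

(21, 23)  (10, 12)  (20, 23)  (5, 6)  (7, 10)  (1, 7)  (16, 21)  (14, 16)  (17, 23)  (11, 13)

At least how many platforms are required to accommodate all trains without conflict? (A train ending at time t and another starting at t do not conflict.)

Count concurrent intervals with a sweep; the peak is the room count.
Events (time:±→running): 1:+→1 5:+→2 6:-→1 7:-→0 7:+→1 10:-→0 10:+→1 11:+→2 12:-→1 13:-→0 14:+→1 16:-→0 16:+→1 17:+→2 20:+→3 … peak 3.

3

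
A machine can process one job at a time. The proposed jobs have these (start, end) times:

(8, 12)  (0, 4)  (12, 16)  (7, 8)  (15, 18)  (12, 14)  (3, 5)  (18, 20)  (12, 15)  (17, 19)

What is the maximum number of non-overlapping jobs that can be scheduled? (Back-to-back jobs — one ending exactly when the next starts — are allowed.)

6

Sort by end time and greedily take each interval whose start is ≥ the last chosen end.
By end time: (0,4), (3,5), (7,8), (8,12), (12,14), (12,15), (12,16), (15,18), (17,19), (18,20).
Pick (0,4); next start ≥ 4 → (7,8); next start ≥ 8 → (8,12); next start ≥ 12 → (12,14); next start ≥ 14 → (15,18); next start ≥ 18 → (18,20).
Selected 6 jobs.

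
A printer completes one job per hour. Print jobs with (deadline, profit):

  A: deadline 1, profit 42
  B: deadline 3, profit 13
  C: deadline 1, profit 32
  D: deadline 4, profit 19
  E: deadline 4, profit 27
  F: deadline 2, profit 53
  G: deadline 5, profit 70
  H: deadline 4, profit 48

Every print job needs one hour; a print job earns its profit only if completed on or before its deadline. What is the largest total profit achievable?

240

Take jobs in profit order; each goes to the latest open slot no later than its deadline.
Profit order: G=70 F=53 H=48 A=42 C=32 E=27 D=19 B=13
Assign: G→slot 5, F→slot 2, H→slot 4, A→slot 1, C skipped, E→slot 3, D skipped, B skipped.
Slots: [1:A] [2:F] [3:E] [4:H] [5:G]
Profit = 42 + 53 + 27 + 48 + 70 = 240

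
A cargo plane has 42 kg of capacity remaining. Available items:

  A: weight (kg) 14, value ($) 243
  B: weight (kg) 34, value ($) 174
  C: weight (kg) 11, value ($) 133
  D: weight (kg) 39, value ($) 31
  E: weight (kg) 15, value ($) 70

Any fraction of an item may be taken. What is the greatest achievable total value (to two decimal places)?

463.00

Sort by value per unit weight and fill in that order.
Ratios (sorted): A 17.36, C 12.09, B 5.12, E 4.67, D 0.79
take A (14 @ 243); take C (11 @ 133); take 17/34 of B → 87.00. Capacity used 42/42.
Total value = 463.00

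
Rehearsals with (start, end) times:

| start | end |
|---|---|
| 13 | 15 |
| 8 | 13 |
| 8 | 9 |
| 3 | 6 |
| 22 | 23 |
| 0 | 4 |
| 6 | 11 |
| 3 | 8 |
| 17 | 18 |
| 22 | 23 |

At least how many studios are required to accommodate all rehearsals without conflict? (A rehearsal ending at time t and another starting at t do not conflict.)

3

Events (time:±→running): 0:+→1 3:+→2 3:+→3 … peak 3.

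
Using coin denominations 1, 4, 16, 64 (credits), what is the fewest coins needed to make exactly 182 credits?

8

182 = 2×64 + 3×16 + 1×4 + 2×1
Total coins = 2 + 3 + 1 + 2 = 8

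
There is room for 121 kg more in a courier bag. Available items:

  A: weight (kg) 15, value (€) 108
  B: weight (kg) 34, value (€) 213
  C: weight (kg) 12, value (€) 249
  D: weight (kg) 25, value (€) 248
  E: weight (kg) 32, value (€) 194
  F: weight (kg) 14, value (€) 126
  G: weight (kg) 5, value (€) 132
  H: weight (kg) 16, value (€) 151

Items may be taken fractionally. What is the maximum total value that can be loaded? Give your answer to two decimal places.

Order: G (132/5=26.40) > C (249/12=20.75) > D (248/25=9.92) > H (151/16=9.44) > F (126/14=9.00) > A (108/15=7.20) > B (213/34=6.26) > E (194/32=6.06)
Fill: take G (5 @ 132) → take C (12 @ 249) → take D (25 @ 248) → take H (16 @ 151) → take F (14 @ 126) → take A (15 @ 108) → take B (34 @ 213); 121/121 used.
Total value = 1227.00

1227.00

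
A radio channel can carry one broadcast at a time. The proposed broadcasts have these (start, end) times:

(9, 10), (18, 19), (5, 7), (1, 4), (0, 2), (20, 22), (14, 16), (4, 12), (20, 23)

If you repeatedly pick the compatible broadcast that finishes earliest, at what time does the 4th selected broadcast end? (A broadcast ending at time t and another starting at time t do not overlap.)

Sort by end time and greedily take each interval whose start is ≥ the last chosen end.
Sorted by end: (0,2)  (1,4)  (5,7)  (9,10)  (4,12)  (14,16)  (18,19)  (20,22)  (20,23)
take (0,2); take (5,7); take (9,10); take (14,16); take (18,19); take (20,22).
Selected: (0,2) (5,7) (9,10) (14,16) (18,19) (20,22)

16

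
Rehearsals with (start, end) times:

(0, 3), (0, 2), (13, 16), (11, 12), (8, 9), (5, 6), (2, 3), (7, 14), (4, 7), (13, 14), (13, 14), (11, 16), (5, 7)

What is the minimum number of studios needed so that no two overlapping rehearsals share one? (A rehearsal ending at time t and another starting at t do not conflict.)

Events (time:±→running): 0:+→1 0:+→2 2:-→1 2:+→2 3:-→1 3:-→0 4:+→1 5:+→2 5:+→3 6:-→2 7:-→1 7:-→0 7:+→1 8:+→2 9:-→1 11:+→2 11:+→3 12:-→2 13:+→3 13:+→4 13:+→5 … peak 5.

5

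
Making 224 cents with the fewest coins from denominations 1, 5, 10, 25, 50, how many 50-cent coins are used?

224 − 4×50→24 − 2×10→4 − 4×1→0
Count of 50: 4

4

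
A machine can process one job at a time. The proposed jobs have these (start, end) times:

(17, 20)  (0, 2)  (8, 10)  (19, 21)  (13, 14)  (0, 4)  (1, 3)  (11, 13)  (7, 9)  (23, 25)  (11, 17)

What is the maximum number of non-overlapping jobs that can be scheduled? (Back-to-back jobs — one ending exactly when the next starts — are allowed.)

Sort by end time and greedily take each interval whose start is ≥ the last chosen end.
By end time: (0,2), (1,3), (0,4), (7,9), (8,10), (11,13), (13,14), (11,17), (17,20), (19,21), (23,25).
Pick (0,2); next start ≥ 2 → (7,9); next start ≥ 9 → (11,13); next start ≥ 13 → (13,14); next start ≥ 14 → (17,20); next start ≥ 20 → (23,25).
Selected 6 jobs.

6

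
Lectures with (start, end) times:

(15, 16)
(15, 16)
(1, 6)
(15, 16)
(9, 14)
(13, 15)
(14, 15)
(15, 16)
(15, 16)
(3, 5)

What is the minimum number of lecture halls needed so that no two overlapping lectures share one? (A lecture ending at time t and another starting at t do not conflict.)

starts: [1, 3, 9, 13, 14, 15, 15, 15, 15, 15]
ends:   [5, 6, 14, 15, 15, 16, 16, 16, 16, 16]
s1→1 s3→2 e5→1 e6→0 s9→1 s13→2 e14→1 s14→2 e15→1 e15→0 s15→1 s15→2 s15→3 s15→4 s15→5  — peak 5.

5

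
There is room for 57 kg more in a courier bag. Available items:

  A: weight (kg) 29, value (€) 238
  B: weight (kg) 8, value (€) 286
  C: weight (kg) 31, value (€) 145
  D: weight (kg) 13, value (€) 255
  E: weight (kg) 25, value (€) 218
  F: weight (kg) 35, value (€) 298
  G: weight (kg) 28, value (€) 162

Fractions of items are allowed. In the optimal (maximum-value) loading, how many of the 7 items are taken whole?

Sort by value per unit weight and fill in that order.
Ratios (sorted): B 35.75, D 19.62, E 8.72, F 8.51, A 8.21, G 5.79, C 4.68
take B (8 @ 286); take D (13 @ 255); take E (25 @ 218); take 11/35 of F → 93.66. Capacity used 57/57.
3 item(s) taken whole; one partial (take 11/35 of F).

3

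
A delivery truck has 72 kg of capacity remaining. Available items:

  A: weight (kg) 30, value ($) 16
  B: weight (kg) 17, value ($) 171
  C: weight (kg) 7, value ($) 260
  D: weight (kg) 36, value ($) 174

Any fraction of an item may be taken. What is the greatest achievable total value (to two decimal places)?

Greedy by value/weight ratio, highest first.
Ratios (sorted): C 37.14, B 10.06, D 4.83, A 0.53
take C (7 @ 260); take B (17 @ 171); take D (36 @ 174); take 12/30 of A → 6.40. Capacity used 72/72.
Total value = 611.40

611.40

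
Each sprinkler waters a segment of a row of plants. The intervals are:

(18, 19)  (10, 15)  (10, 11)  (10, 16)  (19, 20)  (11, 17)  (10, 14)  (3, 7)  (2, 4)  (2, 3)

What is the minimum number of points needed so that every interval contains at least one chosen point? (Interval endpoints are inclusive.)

Sort by right endpoint; whenever an interval is uncovered, place a point at its right end.
Sorted: [2,3] [2,4] [3,7] [10,11] [10,14] [10,15] [10,16] [11,17] [18,19] [19,20]
{[2,3],[2,4],[3,7]} hit by 3; {[10,11],[10,14],[10,15],[10,16],[11,17]} hit by 11; {[18,19],[19,20]} hit by 19.
Points: 3, 11, 19 (3 total).

3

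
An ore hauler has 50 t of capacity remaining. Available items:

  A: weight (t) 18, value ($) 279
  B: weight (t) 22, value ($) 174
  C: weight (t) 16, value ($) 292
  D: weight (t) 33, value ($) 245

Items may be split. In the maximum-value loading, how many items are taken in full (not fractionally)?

2

Sort by value per unit weight and fill in that order.
Ratios (sorted): C 18.25, A 15.50, B 7.91, D 7.42
take C (16 @ 292); take A (18 @ 279); take 16/22 of B → 126.55. Capacity used 50/50.
2 item(s) taken whole; one partial (take 16/22 of B).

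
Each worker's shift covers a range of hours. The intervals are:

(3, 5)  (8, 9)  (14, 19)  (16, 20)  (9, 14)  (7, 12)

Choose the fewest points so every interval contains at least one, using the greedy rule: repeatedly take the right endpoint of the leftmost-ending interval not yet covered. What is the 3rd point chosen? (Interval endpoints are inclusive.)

19

Sort by right endpoint; whenever an interval is uncovered, place a point at its right end.
Sorted: [3,5] [8,9] [7,12] [9,14] [14,19] [16,20]
{[3,5]} hit by 5; {[8,9],[7,12],[9,14]} hit by 9; {[14,19],[16,20]} hit by 19.
Points: 5, 9, 19 (3 total).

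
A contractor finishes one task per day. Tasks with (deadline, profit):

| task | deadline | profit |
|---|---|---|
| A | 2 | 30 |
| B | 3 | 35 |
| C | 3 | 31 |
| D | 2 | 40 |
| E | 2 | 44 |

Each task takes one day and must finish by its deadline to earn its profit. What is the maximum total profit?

119

Sort by profit descending; place each in the latest free slot ≤ its deadline.
Profit order: E=44 D=40 B=35 C=31 A=30
Assign: E→slot 2, D→slot 1, B→slot 3, C skipped, A skipped.
Slots: [1:D] [2:E] [3:B]
Profit = 40 + 44 + 35 = 119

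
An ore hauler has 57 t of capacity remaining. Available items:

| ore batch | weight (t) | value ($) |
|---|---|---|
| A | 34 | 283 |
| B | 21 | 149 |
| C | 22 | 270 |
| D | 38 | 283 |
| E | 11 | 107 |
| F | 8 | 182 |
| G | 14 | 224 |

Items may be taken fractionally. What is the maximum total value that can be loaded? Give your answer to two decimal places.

Sort by value per unit weight and fill in that order.
Order: F (182/8=22.75) > G (224/14=16.00) > C (270/22=12.27) > E (107/11=9.73) > A (283/34=8.32) > D (283/38=7.45) > B (149/21=7.10)
Fill: take F (8 @ 182) → take G (14 @ 224) → take C (22 @ 270) → take E (11 @ 107) → take 2/34 of A → 16.65; 57/57 used.
Total value = 799.65

799.65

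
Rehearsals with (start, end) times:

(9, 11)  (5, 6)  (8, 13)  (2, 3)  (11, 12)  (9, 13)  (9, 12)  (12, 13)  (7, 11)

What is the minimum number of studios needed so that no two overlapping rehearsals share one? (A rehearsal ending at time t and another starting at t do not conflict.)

5

Count concurrent intervals with a sweep; the peak is the room count.
starts: [2, 5, 7, 8, 9, 9, 9, 11, 12]
ends:   [3, 6, 11, 11, 12, 12, 13, 13, 13]
s2→1 e3→0 s5→1 e6→0 s7→1 s8→2 s9→3 s9→4 s9→5  — peak 5.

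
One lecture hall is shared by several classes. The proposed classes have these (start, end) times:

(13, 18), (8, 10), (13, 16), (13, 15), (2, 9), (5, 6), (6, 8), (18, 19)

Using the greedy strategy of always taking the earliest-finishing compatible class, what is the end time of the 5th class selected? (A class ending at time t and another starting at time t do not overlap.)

19

Sort by end time and greedily take each interval whose start is ≥ the last chosen end.
By end time: (5,6), (6,8), (2,9), (8,10), (13,15), (13,16), (13,18), (18,19).
Pick (5,6); next start ≥ 6 → (6,8); next start ≥ 8 → (8,10); next start ≥ 10 → (13,15); next start ≥ 15 → (18,19).
Selected: (5,6) (6,8) (8,10) (13,15) (18,19)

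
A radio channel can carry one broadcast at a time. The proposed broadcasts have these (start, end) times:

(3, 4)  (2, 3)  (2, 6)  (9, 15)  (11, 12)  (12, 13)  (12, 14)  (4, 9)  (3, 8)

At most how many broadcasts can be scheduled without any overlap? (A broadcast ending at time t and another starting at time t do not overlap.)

5

Sort by end time and greedily take each interval whose start is ≥ the last chosen end.
By end time: (2,3), (3,4), (2,6), (3,8), (4,9), (11,12), (12,13), (12,14), (9,15).
Pick (2,3); next start ≥ 3 → (3,4); next start ≥ 4 → (4,9); next start ≥ 9 → (11,12); next start ≥ 12 → (12,13).
Selected 5 broadcasts.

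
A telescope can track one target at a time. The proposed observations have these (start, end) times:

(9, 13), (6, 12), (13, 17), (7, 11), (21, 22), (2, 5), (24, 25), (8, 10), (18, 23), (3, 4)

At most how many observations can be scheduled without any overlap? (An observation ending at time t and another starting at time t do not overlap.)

5

Sorted by end: (3,4)  (2,5)  (8,10)  (7,11)  (6,12)  (9,13)  (13,17)  (21,22)  (18,23)  (24,25)
take (3,4); take (8,10); skip (6,12); skip (9,13); take (13,17); take (21,22); skip (18,23); take (24,25).
Selected 5 observations.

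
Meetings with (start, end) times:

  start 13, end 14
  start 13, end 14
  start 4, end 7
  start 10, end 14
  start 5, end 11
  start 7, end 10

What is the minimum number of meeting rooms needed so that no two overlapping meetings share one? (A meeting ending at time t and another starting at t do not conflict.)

The answer is the maximum number of intervals overlapping at any instant.
Events (time:±→running): 4:+→1 5:+→2 7:-→1 7:+→2 10:-→1 10:+→2 11:-→1 13:+→2 13:+→3 … peak 3.

3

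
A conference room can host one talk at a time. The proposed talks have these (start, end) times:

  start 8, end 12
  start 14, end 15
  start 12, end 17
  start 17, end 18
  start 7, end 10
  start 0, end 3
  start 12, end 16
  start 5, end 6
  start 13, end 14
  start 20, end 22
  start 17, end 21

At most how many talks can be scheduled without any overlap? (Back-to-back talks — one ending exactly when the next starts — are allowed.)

7

Sorted by end: (0,3)  (5,6)  (7,10)  (8,12)  (13,14)  (14,15)  (12,16)  (12,17)  (17,18)  (17,21)  (20,22)
take (0,3); take (5,6); take (7,10); skip (8,12); take (13,14); take (14,15); skip (12,17); take (17,18); take (20,22).
Selected 7 talks.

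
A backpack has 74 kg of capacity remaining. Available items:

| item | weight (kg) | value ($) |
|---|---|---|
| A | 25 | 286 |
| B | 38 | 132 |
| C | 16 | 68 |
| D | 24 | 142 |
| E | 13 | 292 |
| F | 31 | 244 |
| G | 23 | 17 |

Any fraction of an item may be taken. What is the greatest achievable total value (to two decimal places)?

Sort by value per unit weight and fill in that order.
Ratios (sorted): E 22.46, A 11.44, F 7.87, D 5.92, C 4.25, B 3.47, G 0.74
take E (13 @ 292); take A (25 @ 286); take F (31 @ 244); take 5/24 of D → 29.58. Capacity used 74/74.
Total value = 851.58

851.58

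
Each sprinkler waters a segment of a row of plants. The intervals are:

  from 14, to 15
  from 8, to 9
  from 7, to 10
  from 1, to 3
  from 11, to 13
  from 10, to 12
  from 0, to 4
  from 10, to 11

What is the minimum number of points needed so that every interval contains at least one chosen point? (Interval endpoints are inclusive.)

4

Process intervals by earliest right end; each time one isn't hit yet, stab at its right endpoint.
By right end: [1,3]  [0,4]  [8,9]  [7,10]  [10,11]  [10,12]  [11,13]  [14,15]
[1,3] uncovered → point at 3; [8,9] uncovered → point at 9; [10,11] uncovered → point at 11; [14,15] uncovered → point at 15.
Points: 3, 9, 11, 15 (4 total).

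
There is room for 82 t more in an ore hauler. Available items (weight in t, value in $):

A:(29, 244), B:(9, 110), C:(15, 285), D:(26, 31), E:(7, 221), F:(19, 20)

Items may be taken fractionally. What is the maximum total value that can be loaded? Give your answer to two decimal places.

Sort by value per unit weight and fill in that order.
Ratios (sorted): E 31.57, C 19.00, B 12.22, A 8.41, D 1.19, F 1.05
take E (7 @ 221); take C (15 @ 285); take B (9 @ 110); take A (29 @ 244); take 22/26 of D → 26.23. Capacity used 82/82.
Total value = 886.23

886.23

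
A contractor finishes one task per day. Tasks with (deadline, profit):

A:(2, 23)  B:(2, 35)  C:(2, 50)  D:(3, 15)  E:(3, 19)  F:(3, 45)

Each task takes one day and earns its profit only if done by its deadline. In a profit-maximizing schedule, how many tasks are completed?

3

Sort by profit descending; place each in the latest free slot ≤ its deadline.
Profit order: C=50 F=45 B=35 A=23 E=19 D=15
Assign: C→slot 2, F→slot 3, B→slot 1, A skipped, E skipped, D skipped.
Slots: [1:B] [2:C] [3:F]
3 of 6 scheduled.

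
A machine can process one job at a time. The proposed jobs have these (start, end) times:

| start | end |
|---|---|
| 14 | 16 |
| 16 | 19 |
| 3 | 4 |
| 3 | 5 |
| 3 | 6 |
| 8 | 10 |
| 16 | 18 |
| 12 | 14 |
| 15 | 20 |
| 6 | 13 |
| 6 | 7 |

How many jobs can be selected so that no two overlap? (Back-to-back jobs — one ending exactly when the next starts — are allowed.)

By end time: (3,4), (3,5), (3,6), (6,7), (8,10), (6,13), (12,14), (14,16), (16,18), (16,19), (15,20).
Pick (3,4); next start ≥ 4 → (6,7); next start ≥ 7 → (8,10); next start ≥ 10 → (12,14); next start ≥ 14 → (14,16); next start ≥ 16 → (16,18).
Selected 6 jobs.

6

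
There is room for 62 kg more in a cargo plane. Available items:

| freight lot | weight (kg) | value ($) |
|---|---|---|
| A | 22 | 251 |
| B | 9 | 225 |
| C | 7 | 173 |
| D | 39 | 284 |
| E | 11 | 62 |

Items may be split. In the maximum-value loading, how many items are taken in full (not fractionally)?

Sort by value per unit weight and fill in that order.
Order: B (225/9=25.00) > C (173/7=24.71) > A (251/22=11.41) > D (284/39=7.28) > E (62/11=5.64)
Fill: take B (9 @ 225) → take C (7 @ 173) → take A (22 @ 251) → take 24/39 of D → 174.77; 62/62 used.
3 item(s) taken whole; one partial (take 24/39 of D).

3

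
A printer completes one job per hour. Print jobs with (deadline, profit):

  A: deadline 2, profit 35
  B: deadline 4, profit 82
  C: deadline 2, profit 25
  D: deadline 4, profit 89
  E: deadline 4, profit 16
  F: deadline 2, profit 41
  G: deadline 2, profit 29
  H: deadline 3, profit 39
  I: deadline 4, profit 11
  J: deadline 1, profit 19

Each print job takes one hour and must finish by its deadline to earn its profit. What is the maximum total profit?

251

Take jobs in profit order; each goes to the latest open slot no later than its deadline.
By profit: D(d4,89), B(d4,82), F(d2,41), H(d3,39), A(d2,35), G(d2,29), C(d2,25), J(d1,19), E(d4,16), I(d4,11)
D→slot 4; B→slot 3; F→slot 2; H→slot 1; A skipped; G skipped; C skipped; J skipped; E skipped; I skipped.
Profit = 39 + 41 + 82 + 89 = 251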